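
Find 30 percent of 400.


Convert percentage to decimal:
30% = 0.3
Multiply:
400 x 0.3 = 120

120


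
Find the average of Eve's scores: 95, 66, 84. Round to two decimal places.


Add the scores:
95 + 66 + 84 = 245
Divide by the number of tests:
245 / 3 = 81.6666... ≈ 81.67

81.67


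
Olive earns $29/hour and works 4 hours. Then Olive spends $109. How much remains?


Calculate earnings:
4 x $29 = $116
Subtract spending:
$116 - $109 = $7

$7


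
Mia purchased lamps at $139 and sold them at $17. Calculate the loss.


Selling price = $17
Cost price = $139
Loss = cost price - selling price:
Loss = $139 - $17 = $122

$122


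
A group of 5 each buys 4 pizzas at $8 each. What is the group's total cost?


Cost per person:
4 x $8 = $32
Group total:
5 x $32 = $160

$160


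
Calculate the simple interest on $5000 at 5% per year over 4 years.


Use the formula I = P x R x T / 100
P x R x T = 5000 x 5 x 4 = 100000
I = 100000 / 100 = $1000

$1000


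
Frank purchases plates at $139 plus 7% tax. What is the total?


Calculate the tax:
7% of $139 = $9.73
Add tax to price:
$139 + $9.73 = $148.73

$148.73


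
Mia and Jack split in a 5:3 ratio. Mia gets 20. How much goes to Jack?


Find the multiplier:
20 / 5 = 4
Apply to Jack's share:
3 x 4 = 12

12


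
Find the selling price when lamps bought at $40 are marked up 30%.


Calculate the markup amount:
30% of $40 = $12
Add to cost:
$40 + $12 = $52

$52


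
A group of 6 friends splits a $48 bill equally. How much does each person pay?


Total bill: $48
Number of people: 6
Each pays: $48 / 6 = $8

$8


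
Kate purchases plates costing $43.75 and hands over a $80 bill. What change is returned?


Start with the amount paid:
$80
Subtract the price:
$80 - $43.75 = $36.25

$36.25


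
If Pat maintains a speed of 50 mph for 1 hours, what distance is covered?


Use the formula: distance = speed x time
Speed = 50 mph, Time = 1 hours
50 x 1 = 50 miles

50 miles


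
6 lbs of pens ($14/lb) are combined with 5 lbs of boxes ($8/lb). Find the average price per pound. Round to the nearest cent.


Cost of pens:
6 x $14 = $84
Cost of boxes:
5 x $8 = $40
Total cost: $84 + $40 = $124
Total weight: 11 lbs
Average: $124 / 11 = $11.2727... ≈ $11.27/lb

$11.27/lb


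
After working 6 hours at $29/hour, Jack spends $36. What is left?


Calculate earnings:
6 x $29 = $174
Subtract spending:
$174 - $36 = $138

$138


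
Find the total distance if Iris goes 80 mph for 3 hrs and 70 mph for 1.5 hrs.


Leg 1 distance:
80 x 3 = 240 miles
Leg 2 distance:
70 x 1.5 = 105 miles
Total distance:
240 + 105 = 345 miles

345 miles


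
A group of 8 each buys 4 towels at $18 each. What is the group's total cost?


Cost per person:
4 x $18 = $72
Group total:
8 x $72 = $576

$576


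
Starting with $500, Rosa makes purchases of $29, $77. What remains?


Add up expenses:
$29 + $77 = $106
Subtract from budget:
$500 - $106 = $394

$394


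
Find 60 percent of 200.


Convert percentage to decimal:
60% = 0.6
Multiply:
200 x 0.6 = 120

120


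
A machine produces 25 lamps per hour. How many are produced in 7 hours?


Production rate: 25 lamps per hour
Time: 7 hours
Total: 25 x 7 = 175 lamps

175 lamps


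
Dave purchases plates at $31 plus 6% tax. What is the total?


Calculate the tax:
6% of $31 = $1.86
Add tax to price:
$31 + $1.86 = $32.86

$32.86


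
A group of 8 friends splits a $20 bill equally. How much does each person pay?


Total bill: $20
Number of people: 8
Each pays: $20 / 8 = $2.50

$2.50


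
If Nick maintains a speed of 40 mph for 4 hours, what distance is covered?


Use the formula: distance = speed x time
Speed = 40 mph, Time = 4 hours
40 x 4 = 160 miles

160 miles


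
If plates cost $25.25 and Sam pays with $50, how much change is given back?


Start with the amount paid:
$50
Subtract the price:
$50 - $25.25 = $24.75

$24.75


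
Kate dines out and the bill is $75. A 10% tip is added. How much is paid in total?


Calculate the tip:
10% of $75 = $7.50
Add tip to meal cost:
$75 + $7.50 = $82.50

$82.50


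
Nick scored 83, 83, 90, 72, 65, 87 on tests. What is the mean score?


Add the scores:
83 + 83 + 90 + 72 + 65 + 87 = 480
Divide by the number of tests:
480 / 6 = 80

80


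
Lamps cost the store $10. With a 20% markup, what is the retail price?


Calculate the markup amount:
20% of $10 = $2
Add to cost:
$10 + $2 = $12

$12


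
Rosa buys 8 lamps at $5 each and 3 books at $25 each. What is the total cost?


Cost of lamps:
8 x $5 = $40
Cost of books:
3 x $25 = $75
Add both:
$40 + $75 = $115

$115


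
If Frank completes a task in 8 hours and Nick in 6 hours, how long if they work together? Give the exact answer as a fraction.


Frank's rate: 1/8 of the job per hour
Nick's rate: 1/6 of the job per hour
Combined rate: 1/8 + 1/6 = 7/24 per hour
Time = 1 / (7/24) = 24/7 hours (≈ 3.43 hours)

24/7 hours


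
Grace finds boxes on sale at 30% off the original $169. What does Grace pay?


Calculate the discount amount:
30% of $169 = $50.70
Subtract from original:
$169 - $50.70 = $118.30

$118.30


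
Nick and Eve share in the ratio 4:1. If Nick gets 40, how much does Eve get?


Find the multiplier:
40 / 4 = 10
Apply to Eve's share:
1 x 10 = 10

10


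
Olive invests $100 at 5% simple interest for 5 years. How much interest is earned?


Use the formula I = P x R x T / 100
P x R x T = 100 x 5 x 5 = 2500
I = 2500 / 100 = $25

$25


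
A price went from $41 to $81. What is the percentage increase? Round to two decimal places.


Find the absolute change:
|81 - 41| = 40
Divide by original and multiply by 100:
40 / 41 x 100 = 97.5609...% ≈ 97.56%

97.56%


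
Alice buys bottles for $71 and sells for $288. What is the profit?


Selling price = $288
Cost price = $71
Profit = selling price - cost price:
Profit = $288 - $71 = $217

$217


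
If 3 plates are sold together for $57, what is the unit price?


Total cost: $57
Number of items: 3
Unit price: $57 / 3 = $19

$19


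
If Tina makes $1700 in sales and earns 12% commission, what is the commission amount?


Convert rate to decimal:
12% = 0.12
Multiply by sales:
$1700 x 0.12 = $204

$204


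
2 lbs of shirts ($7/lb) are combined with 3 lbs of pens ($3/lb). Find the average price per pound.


Cost of shirts:
2 x $7 = $14
Cost of pens:
3 x $3 = $9
Total cost: $14 + $9 = $23
Total weight: 5 lbs
Average: $23 / 5 = $4.60/lb

$4.60/lb


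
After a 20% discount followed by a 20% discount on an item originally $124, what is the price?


First discount:
20% of $124 = $24.80
Price after first discount:
$124 - $24.80 = $99.20
Second discount:
20% of $99.20 = $19.84
Final price:
$99.20 - $19.84 = $79.36

$79.36


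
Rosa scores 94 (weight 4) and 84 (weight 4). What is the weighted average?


Weighted sum:
4 x 94 + 4 x 84 = 712
Total weight:
4 + 4 = 8
Weighted average:
712 / 8 = 89

89


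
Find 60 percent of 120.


Convert percentage to decimal:
60% = 0.6
Multiply:
120 x 0.6 = 72

72


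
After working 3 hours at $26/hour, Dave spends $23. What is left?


Calculate earnings:
3 x $26 = $78
Subtract spending:
$78 - $23 = $55

$55


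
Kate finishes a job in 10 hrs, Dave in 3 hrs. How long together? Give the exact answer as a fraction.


Kate's rate: 1/10 of the job per hour
Dave's rate: 1/3 of the job per hour
Combined rate: 1/10 + 1/3 = 13/30 per hour
Time = 1 / (13/30) = 30/13 hours (≈ 2.31 hours)

30/13 hours


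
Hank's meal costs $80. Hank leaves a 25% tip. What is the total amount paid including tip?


Calculate the tip:
25% of $80 = $20
Add tip to meal cost:
$80 + $20 = $100

$100


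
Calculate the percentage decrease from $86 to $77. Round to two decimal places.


Find the absolute change:
|77 - 86| = 9
Divide by original and multiply by 100:
9 / 86 x 100 = 10.4651...% ≈ 10.47%

10.47%


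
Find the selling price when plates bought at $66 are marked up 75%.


Calculate the markup amount:
75% of $66 = $49.50
Add to cost:
$66 + $49.50 = $115.50

$115.50


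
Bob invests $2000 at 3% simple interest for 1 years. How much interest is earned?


Use the formula I = P x R x T / 100
P x R x T = 2000 x 3 x 1 = 6000
I = 6000 / 100 = $60

$60


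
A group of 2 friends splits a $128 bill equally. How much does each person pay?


Total bill: $128
Number of people: 2
Each pays: $128 / 2 = $64

$64


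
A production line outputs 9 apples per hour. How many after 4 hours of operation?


Production rate: 9 apples per hour
Time: 4 hours
Total: 9 x 4 = 36 apples

36 apples


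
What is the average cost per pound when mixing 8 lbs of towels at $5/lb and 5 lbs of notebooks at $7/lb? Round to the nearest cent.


Cost of towels:
8 x $5 = $40
Cost of notebooks:
5 x $7 = $35
Total cost: $40 + $35 = $75
Total weight: 13 lbs
Average: $75 / 13 = $5.7692... ≈ $5.77/lb

$5.77/lb


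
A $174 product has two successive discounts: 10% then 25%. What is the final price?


First discount:
10% of $174 = $17.40
Price after first discount:
$174 - $17.40 = $156.60
Second discount:
25% of $156.60 = $39.15
Final price:
$156.60 - $39.15 = $117.45

$117.45


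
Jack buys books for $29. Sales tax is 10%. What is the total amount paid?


Calculate the tax:
10% of $29 = $2.90
Add tax to price:
$29 + $2.90 = $31.90

$31.90


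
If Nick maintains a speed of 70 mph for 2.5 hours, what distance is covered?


Use the formula: distance = speed x time
Speed = 70 mph, Time = 2.5 hours
70 x 2.5 = 175 miles

175 miles


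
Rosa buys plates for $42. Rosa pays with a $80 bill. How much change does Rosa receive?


Start with the amount paid:
$80
Subtract the price:
$80 - $42 = $38

$38


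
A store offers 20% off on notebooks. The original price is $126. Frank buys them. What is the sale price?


Calculate the discount amount:
20% of $126 = $25.20
Subtract from original:
$126 - $25.20 = $100.80

$100.80


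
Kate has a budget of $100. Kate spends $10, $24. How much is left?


Add up expenses:
$10 + $24 = $34
Subtract from budget:
$100 - $34 = $66

$66


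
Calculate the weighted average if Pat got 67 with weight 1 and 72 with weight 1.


Weighted sum:
1 x 67 + 1 x 72 = 139
Total weight:
1 + 1 = 2
Weighted average:
139 / 2 = 69.5

69.5


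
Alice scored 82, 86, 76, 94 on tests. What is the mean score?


Add the scores:
82 + 86 + 76 + 94 = 338
Divide by the number of tests:
338 / 4 = 84.5

84.5


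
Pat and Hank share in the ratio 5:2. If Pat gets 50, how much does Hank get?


Find the multiplier:
50 / 5 = 10
Apply to Hank's share:
2 x 10 = 20

20


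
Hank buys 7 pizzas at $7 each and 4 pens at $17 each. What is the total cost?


Cost of pizzas:
7 x $7 = $49
Cost of pens:
4 x $17 = $68
Add both:
$49 + $68 = $117

$117


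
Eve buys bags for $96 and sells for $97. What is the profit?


Selling price = $97
Cost price = $96
Profit = selling price - cost price:
Profit = $97 - $96 = $1

$1


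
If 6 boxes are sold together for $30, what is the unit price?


Total cost: $30
Number of items: 6
Unit price: $30 / 6 = $5

$5


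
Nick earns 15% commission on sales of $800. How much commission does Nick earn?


Convert rate to decimal:
15% = 0.15
Multiply by sales:
$800 x 0.15 = $120

$120


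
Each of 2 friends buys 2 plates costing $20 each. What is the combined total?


Cost per person:
2 x $20 = $40
Group total:
2 x $40 = $80

$80


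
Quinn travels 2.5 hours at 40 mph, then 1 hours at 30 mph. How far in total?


Leg 1 distance:
40 x 2.5 = 100 miles
Leg 2 distance:
30 x 1 = 30 miles
Total distance:
100 + 30 = 130 miles

130 miles


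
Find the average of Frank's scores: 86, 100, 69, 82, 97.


Add the scores:
86 + 100 + 69 + 82 + 97 = 434
Divide by the number of tests:
434 / 5 = 86.8

86.8


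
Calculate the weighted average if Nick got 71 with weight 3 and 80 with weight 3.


Weighted sum:
3 x 71 + 3 x 80 = 453
Total weight:
3 + 3 = 6
Weighted average:
453 / 6 = 75.5

75.5


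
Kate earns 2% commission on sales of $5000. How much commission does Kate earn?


Convert rate to decimal:
2% = 0.02
Multiply by sales:
$5000 x 0.02 = $100

$100


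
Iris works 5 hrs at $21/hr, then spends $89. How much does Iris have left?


Calculate earnings:
5 x $21 = $105
Subtract spending:
$105 - $89 = $16

$16


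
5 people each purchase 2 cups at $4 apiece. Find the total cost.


Cost per person:
2 x $4 = $8
Group total:
5 x $8 = $40

$40


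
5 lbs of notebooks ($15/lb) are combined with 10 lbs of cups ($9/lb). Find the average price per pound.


Cost of notebooks:
5 x $15 = $75
Cost of cups:
10 x $9 = $90
Total cost: $75 + $90 = $165
Total weight: 15 lbs
Average: $165 / 15 = $11/lb

$11/lb


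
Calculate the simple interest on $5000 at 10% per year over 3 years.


Use the formula I = P x R x T / 100
P x R x T = 5000 x 10 x 3 = 150000
I = 150000 / 100 = $1500

$1500


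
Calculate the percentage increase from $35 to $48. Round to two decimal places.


Find the absolute change:
|48 - 35| = 13
Divide by original and multiply by 100:
13 / 35 x 100 = 37.1428...% ≈ 37.14%

37.14%


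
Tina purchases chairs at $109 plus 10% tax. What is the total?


Calculate the tax:
10% of $109 = $10.90
Add tax to price:
$109 + $10.90 = $119.90

$119.90


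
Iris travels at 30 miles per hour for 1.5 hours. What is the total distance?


Use the formula: distance = speed x time
Speed = 30 mph, Time = 1.5 hours
30 x 1.5 = 45 miles

45 miles


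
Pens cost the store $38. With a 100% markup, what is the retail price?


Calculate the markup amount:
100% of $38 = $38
Add to cost:
$38 + $38 = $76

$76


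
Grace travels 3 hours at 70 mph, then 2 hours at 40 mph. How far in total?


Leg 1 distance:
70 x 3 = 210 miles
Leg 2 distance:
40 x 2 = 80 miles
Total distance:
210 + 80 = 290 miles

290 miles


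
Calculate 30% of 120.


Convert percentage to decimal:
30% = 0.3
Multiply:
120 x 0.3 = 36

36


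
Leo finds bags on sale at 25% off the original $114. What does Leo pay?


Calculate the discount amount:
25% of $114 = $28.50
Subtract from original:
$114 - $28.50 = $85.50

$85.50


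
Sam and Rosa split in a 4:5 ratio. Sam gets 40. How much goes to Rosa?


Find the multiplier:
40 / 4 = 10
Apply to Rosa's share:
5 x 10 = 50

50


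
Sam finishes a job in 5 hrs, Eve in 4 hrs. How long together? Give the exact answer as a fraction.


Sam's rate: 1/5 of the job per hour
Eve's rate: 1/4 of the job per hour
Combined rate: 1/5 + 1/4 = 9/20 per hour
Time = 1 / (9/20) = 20/9 hours (≈ 2.22 hours)

20/9 hours


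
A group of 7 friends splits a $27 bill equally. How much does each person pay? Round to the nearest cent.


Total bill: $27
Number of people: 7
Each pays: $27 / 7 = $3.8571... ≈ $3.86

$3.86


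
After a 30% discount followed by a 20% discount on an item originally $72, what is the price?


First discount:
30% of $72 = $21.60
Price after first discount:
$72 - $21.60 = $50.40
Second discount:
20% of $50.40 = $10.08
Final price:
$50.40 - $10.08 = $40.32

$40.32


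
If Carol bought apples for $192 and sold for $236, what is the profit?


Selling price = $236
Cost price = $192
Profit = selling price - cost price:
Profit = $236 - $192 = $44

$44


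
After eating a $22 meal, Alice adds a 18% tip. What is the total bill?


Calculate the tip:
18% of $22 = $3.96
Add tip to meal cost:
$22 + $3.96 = $25.96

$25.96


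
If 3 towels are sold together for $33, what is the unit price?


Total cost: $33
Number of items: 3
Unit price: $33 / 3 = $11

$11


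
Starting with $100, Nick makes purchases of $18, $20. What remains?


Add up expenses:
$18 + $20 = $38
Subtract from budget:
$100 - $38 = $62

$62


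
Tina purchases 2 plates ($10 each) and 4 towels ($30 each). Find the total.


Cost of plates:
2 x $10 = $20
Cost of towels:
4 x $30 = $120
Add both:
$20 + $120 = $140

$140


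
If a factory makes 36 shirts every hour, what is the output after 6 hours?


Production rate: 36 shirts per hour
Time: 6 hours
Total: 36 x 6 = 216 shirts

216 shirts


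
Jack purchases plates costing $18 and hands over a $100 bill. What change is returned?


Start with the amount paid:
$100
Subtract the price:
$100 - $18 = $82

$82


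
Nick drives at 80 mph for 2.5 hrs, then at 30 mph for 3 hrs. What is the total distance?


Leg 1 distance:
80 x 2.5 = 200 miles
Leg 2 distance:
30 x 3 = 90 miles
Total distance:
200 + 90 = 290 miles

290 miles


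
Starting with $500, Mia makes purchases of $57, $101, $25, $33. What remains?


Add up expenses:
$57 + $101 + $25 + $33 = $216
Subtract from budget:
$500 - $216 = $284

$284


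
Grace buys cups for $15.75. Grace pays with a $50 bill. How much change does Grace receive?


Start with the amount paid:
$50
Subtract the price:
$50 - $15.75 = $34.25

$34.25


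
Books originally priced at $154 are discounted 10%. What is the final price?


Calculate the discount amount:
10% of $154 = $15.40
Subtract from original:
$154 - $15.40 = $138.60

$138.60


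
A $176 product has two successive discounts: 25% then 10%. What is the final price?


First discount:
25% of $176 = $44
Price after first discount:
$176 - $44 = $132
Second discount:
10% of $132 = $13.20
Final price:
$132 - $13.20 = $118.80

$118.80


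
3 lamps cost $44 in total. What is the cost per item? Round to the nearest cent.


Total cost: $44
Number of items: 3
Unit price: $44 / 3 = $14.6666... ≈ $14.67

$14.67


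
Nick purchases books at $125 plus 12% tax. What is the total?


Calculate the tax:
12% of $125 = $15
Add tax to price:
$125 + $15 = $140

$140


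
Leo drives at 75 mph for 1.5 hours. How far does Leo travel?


Use the formula: distance = speed x time
Speed = 75 mph, Time = 1.5 hours
75 x 1.5 = 112.5 miles

112.5 miles


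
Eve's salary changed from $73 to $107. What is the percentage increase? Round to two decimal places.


Find the absolute change:
|107 - 73| = 34
Divide by original and multiply by 100:
34 / 73 x 100 = 46.5753...% ≈ 46.58%

46.58%


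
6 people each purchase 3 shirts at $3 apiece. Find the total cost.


Cost per person:
3 x $3 = $9
Group total:
6 x $9 = $54

$54


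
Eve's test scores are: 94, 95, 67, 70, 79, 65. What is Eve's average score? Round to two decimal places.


Add the scores:
94 + 95 + 67 + 70 + 79 + 65 = 470
Divide by the number of tests:
470 / 6 = 78.3333... ≈ 78.33

78.33


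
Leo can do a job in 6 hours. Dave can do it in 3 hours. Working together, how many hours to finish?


Leo's rate: 1/6 of the job per hour
Dave's rate: 1/3 of the job per hour
Combined rate: 1/6 + 1/3 = 1/2 per hour
Time = 1 / (1/2) = 2 hours

2 hours


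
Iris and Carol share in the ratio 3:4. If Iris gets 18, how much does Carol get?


Find the multiplier:
18 / 3 = 6
Apply to Carol's share:
4 x 6 = 24

24


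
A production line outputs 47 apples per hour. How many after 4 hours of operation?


Production rate: 47 apples per hour
Time: 4 hours
Total: 47 x 4 = 188 apples

188 apples


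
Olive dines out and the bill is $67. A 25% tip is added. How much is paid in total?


Calculate the tip:
25% of $67 = $16.75
Add tip to meal cost:
$67 + $16.75 = $83.75

$83.75


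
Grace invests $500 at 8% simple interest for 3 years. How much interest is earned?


Use the formula I = P x R x T / 100
P x R x T = 500 x 8 x 3 = 12000
I = 12000 / 100 = $120

$120


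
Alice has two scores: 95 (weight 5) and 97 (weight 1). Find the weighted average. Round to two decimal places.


Weighted sum:
5 x 95 + 1 x 97 = 572
Total weight:
5 + 1 = 6
Weighted average:
572 / 6 = 95.3333... ≈ 95.33

95.33


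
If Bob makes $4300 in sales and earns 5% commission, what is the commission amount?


Convert rate to decimal:
5% = 0.05
Multiply by sales:
$4300 x 0.05 = $215

$215


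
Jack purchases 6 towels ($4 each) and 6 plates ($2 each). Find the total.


Cost of towels:
6 x $4 = $24
Cost of plates:
6 x $2 = $12
Add both:
$24 + $12 = $36

$36


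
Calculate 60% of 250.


Convert percentage to decimal:
60% = 0.6
Multiply:
250 x 0.6 = 150

150


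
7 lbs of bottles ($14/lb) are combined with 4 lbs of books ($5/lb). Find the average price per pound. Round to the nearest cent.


Cost of bottles:
7 x $14 = $98
Cost of books:
4 x $5 = $20
Total cost: $98 + $20 = $118
Total weight: 11 lbs
Average: $118 / 11 = $10.7272... ≈ $10.73/lb

$10.73/lb


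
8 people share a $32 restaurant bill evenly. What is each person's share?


Total bill: $32
Number of people: 8
Each pays: $32 / 8 = $4

$4


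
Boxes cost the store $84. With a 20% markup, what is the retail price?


Calculate the markup amount:
20% of $84 = $16.80
Add to cost:
$84 + $16.80 = $100.80

$100.80


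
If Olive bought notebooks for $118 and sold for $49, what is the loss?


Selling price = $49
Cost price = $118
Loss = cost price - selling price:
Loss = $118 - $49 = $69

$69


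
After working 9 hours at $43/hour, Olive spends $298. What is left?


Calculate earnings:
9 x $43 = $387
Subtract spending:
$387 - $298 = $89

$89


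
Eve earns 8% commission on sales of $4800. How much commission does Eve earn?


Convert rate to decimal:
8% = 0.08
Multiply by sales:
$4800 x 0.08 = $384

$384


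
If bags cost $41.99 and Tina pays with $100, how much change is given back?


Start with the amount paid:
$100
Subtract the price:
$100 - $41.99 = $58.01

$58.01


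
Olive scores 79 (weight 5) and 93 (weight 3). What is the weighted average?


Weighted sum:
5 x 79 + 3 x 93 = 674
Total weight:
5 + 3 = 8
Weighted average:
674 / 8 = 84.25

84.25


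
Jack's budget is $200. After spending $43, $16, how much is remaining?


Add up expenses:
$43 + $16 = $59
Subtract from budget:
$200 - $59 = $141

$141


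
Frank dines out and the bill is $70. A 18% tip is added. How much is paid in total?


Calculate the tip:
18% of $70 = $12.60
Add tip to meal cost:
$70 + $12.60 = $82.60

$82.60


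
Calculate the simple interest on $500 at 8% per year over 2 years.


Use the formula I = P x R x T / 100
P x R x T = 500 x 8 x 2 = 8000
I = 8000 / 100 = $80

$80


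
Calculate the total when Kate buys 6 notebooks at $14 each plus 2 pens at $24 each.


Cost of notebooks:
6 x $14 = $84
Cost of pens:
2 x $24 = $48
Add both:
$84 + $48 = $132

$132


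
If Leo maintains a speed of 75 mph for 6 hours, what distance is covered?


Use the formula: distance = speed x time
Speed = 75 mph, Time = 6 hours
75 x 6 = 450 miles

450 miles


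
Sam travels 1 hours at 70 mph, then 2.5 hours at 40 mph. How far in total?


Leg 1 distance:
70 x 1 = 70 miles
Leg 2 distance:
40 x 2.5 = 100 miles
Total distance:
70 + 100 = 170 miles

170 miles


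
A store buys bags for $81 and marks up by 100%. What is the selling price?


Calculate the markup amount:
100% of $81 = $81
Add to cost:
$81 + $81 = $162

$162


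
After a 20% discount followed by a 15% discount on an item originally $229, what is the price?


First discount:
20% of $229 = $45.80
Price after first discount:
$229 - $45.80 = $183.20
Second discount:
15% of $183.20 = $27.48
Final price:
$183.20 - $27.48 = $155.72

$155.72


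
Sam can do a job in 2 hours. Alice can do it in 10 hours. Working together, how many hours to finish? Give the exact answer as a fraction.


Sam's rate: 1/2 of the job per hour
Alice's rate: 1/10 of the job per hour
Combined rate: 1/2 + 1/10 = 3/5 per hour
Time = 1 / (3/5) = 5/3 hours (≈ 1.67 hours)

5/3 hours


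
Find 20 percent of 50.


Convert percentage to decimal:
20% = 0.2
Multiply:
50 x 0.2 = 10

10


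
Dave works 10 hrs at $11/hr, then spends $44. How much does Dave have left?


Calculate earnings:
10 x $11 = $110
Subtract spending:
$110 - $44 = $66

$66


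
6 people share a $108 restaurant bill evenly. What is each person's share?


Total bill: $108
Number of people: 6
Each pays: $108 / 6 = $18

$18


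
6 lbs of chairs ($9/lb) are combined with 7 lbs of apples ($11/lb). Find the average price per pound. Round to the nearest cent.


Cost of chairs:
6 x $9 = $54
Cost of apples:
7 x $11 = $77
Total cost: $54 + $77 = $131
Total weight: 13 lbs
Average: $131 / 13 = $10.0769... ≈ $10.08/lb

$10.08/lb


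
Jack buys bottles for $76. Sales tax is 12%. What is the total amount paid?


Calculate the tax:
12% of $76 = $9.12
Add tax to price:
$76 + $9.12 = $85.12

$85.12


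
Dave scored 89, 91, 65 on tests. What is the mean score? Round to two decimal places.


Add the scores:
89 + 91 + 65 = 245
Divide by the number of tests:
245 / 3 = 81.6666... ≈ 81.67

81.67


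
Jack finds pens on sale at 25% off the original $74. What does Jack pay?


Calculate the discount amount:
25% of $74 = $18.50
Subtract from original:
$74 - $18.50 = $55.50

$55.50


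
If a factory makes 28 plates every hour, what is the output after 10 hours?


Production rate: 28 plates per hour
Time: 10 hours
Total: 28 x 10 = 280 plates

280 plates


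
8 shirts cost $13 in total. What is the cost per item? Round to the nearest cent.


Total cost: $13
Number of items: 8
Unit price: $13 / 8 = $1.625 ≈ $1.63

$1.63


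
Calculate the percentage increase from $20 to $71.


Find the absolute change:
|71 - 20| = 51
Divide by original and multiply by 100:
51 / 20 x 100 = 255%

255%


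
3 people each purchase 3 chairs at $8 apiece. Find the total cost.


Cost per person:
3 x $8 = $24
Group total:
3 x $24 = $72

$72


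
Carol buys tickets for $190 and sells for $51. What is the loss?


Selling price = $51
Cost price = $190
Loss = cost price - selling price:
Loss = $190 - $51 = $139

$139


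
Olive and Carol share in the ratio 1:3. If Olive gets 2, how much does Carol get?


Find the multiplier:
2 / 1 = 2
Apply to Carol's share:
3 x 2 = 6

6


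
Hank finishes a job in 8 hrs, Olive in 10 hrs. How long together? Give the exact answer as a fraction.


Hank's rate: 1/8 of the job per hour
Olive's rate: 1/10 of the job per hour
Combined rate: 1/8 + 1/10 = 9/40 per hour
Time = 1 / (9/40) = 40/9 hours (≈ 4.44 hours)

40/9 hours


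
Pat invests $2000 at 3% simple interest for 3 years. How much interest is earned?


Use the formula I = P x R x T / 100
P x R x T = 2000 x 3 x 3 = 18000
I = 18000 / 100 = $180

$180


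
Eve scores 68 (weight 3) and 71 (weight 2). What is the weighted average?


Weighted sum:
3 x 68 + 2 x 71 = 346
Total weight:
3 + 2 = 5
Weighted average:
346 / 5 = 69.2

69.2


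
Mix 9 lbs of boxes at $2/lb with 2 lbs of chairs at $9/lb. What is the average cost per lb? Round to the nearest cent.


Cost of boxes:
9 x $2 = $18
Cost of chairs:
2 x $9 = $18
Total cost: $18 + $18 = $36
Total weight: 11 lbs
Average: $36 / 11 = $3.2727... ≈ $3.27/lb

$3.27/lb


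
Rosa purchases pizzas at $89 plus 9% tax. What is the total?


Calculate the tax:
9% of $89 = $8.01
Add tax to price:
$89 + $8.01 = $97.01

$97.01


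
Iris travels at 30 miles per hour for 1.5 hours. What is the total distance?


Use the formula: distance = speed x time
Speed = 30 mph, Time = 1.5 hours
30 x 1.5 = 45 miles

45 miles


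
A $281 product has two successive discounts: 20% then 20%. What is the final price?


First discount:
20% of $281 = $56.20
Price after first discount:
$281 - $56.20 = $224.80
Second discount:
20% of $224.80 = $44.96
Final price:
$224.80 - $44.96 = $179.84

$179.84


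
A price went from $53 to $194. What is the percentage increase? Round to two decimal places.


Find the absolute change:
|194 - 53| = 141
Divide by original and multiply by 100:
141 / 53 x 100 = 266.0377...% ≈ 266.04%

266.04%


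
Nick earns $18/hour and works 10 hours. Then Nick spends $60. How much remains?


Calculate earnings:
10 x $18 = $180
Subtract spending:
$180 - $60 = $120

$120


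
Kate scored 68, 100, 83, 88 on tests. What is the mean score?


Add the scores:
68 + 100 + 83 + 88 = 339
Divide by the number of tests:
339 / 4 = 84.75

84.75


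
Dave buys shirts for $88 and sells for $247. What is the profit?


Selling price = $247
Cost price = $88
Profit = selling price - cost price:
Profit = $247 - $88 = $159

$159


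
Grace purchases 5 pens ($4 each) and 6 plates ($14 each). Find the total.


Cost of pens:
5 x $4 = $20
Cost of plates:
6 x $14 = $84
Add both:
$20 + $84 = $104

$104


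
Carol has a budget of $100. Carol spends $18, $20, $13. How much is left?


Add up expenses:
$18 + $20 + $13 = $51
Subtract from budget:
$100 - $51 = $49

$49


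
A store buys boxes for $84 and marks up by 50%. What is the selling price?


Calculate the markup amount:
50% of $84 = $42
Add to cost:
$84 + $42 = $126

$126


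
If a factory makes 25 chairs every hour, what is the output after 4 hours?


Production rate: 25 chairs per hour
Time: 4 hours
Total: 25 x 4 = 100 chairs

100 chairs


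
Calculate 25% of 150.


Convert percentage to decimal:
25% = 0.25
Multiply:
150 x 0.25 = 37.5

37.5


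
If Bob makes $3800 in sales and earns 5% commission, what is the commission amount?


Convert rate to decimal:
5% = 0.05
Multiply by sales:
$3800 x 0.05 = $190

$190


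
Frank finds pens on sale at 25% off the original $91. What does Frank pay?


Calculate the discount amount:
25% of $91 = $22.75
Subtract from original:
$91 - $22.75 = $68.25

$68.25


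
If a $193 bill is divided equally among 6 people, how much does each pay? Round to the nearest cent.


Total bill: $193
Number of people: 6
Each pays: $193 / 6 = $32.1666... ≈ $32.17

$32.17


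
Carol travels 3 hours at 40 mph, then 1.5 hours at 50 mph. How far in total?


Leg 1 distance:
40 x 3 = 120 miles
Leg 2 distance:
50 x 1.5 = 75 miles
Total distance:
120 + 75 = 195 miles

195 miles


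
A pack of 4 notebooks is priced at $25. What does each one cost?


Total cost: $25
Number of items: 4
Unit price: $25 / 4 = $6.25

$6.25


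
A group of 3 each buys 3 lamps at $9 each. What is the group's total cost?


Cost per person:
3 x $9 = $27
Group total:
3 x $27 = $81

$81


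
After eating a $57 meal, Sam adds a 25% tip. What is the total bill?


Calculate the tip:
25% of $57 = $14.25
Add tip to meal cost:
$57 + $14.25 = $71.25

$71.25


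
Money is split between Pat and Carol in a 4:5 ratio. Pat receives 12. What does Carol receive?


Find the multiplier:
12 / 4 = 3
Apply to Carol's share:
5 x 3 = 15

15


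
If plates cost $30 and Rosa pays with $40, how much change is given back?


Start with the amount paid:
$40
Subtract the price:
$40 - $30 = $10

$10


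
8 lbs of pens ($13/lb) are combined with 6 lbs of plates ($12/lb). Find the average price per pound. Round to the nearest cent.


Cost of pens:
8 x $13 = $104
Cost of plates:
6 x $12 = $72
Total cost: $104 + $72 = $176
Total weight: 14 lbs
Average: $176 / 14 = $12.5714... ≈ $12.57/lb

$12.57/lb


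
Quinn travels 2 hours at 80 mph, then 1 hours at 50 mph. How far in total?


Leg 1 distance:
80 x 2 = 160 miles
Leg 2 distance:
50 x 1 = 50 miles
Total distance:
160 + 50 = 210 miles

210 miles


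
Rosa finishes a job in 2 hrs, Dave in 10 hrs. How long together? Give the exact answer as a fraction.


Rosa's rate: 1/2 of the job per hour
Dave's rate: 1/10 of the job per hour
Combined rate: 1/2 + 1/10 = 3/5 per hour
Time = 1 / (3/5) = 5/3 hours (≈ 1.67 hours)

5/3 hours


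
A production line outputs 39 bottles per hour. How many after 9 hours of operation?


Production rate: 39 bottles per hour
Time: 9 hours
Total: 39 x 9 = 351 bottles

351 bottles


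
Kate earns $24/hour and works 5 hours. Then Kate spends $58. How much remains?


Calculate earnings:
5 x $24 = $120
Subtract spending:
$120 - $58 = $62

$62


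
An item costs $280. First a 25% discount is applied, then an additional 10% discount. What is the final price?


First discount:
25% of $280 = $70
Price after first discount:
$280 - $70 = $210
Second discount:
10% of $210 = $21
Final price:
$210 - $21 = $189

$189


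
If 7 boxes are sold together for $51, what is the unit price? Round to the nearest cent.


Total cost: $51
Number of items: 7
Unit price: $51 / 7 = $7.2857... ≈ $7.29

$7.29


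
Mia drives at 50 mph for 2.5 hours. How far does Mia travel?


Use the formula: distance = speed x time
Speed = 50 mph, Time = 2.5 hours
50 x 2.5 = 125 miles

125 miles


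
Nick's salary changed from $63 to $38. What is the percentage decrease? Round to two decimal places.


Find the absolute change:
|38 - 63| = 25
Divide by original and multiply by 100:
25 / 63 x 100 = 39.6825...% ≈ 39.68%

39.68%


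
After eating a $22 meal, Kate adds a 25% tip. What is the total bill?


Calculate the tip:
25% of $22 = $5.50
Add tip to meal cost:
$22 + $5.50 = $27.50

$27.50


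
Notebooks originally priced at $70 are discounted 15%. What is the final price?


Calculate the discount amount:
15% of $70 = $10.50
Subtract from original:
$70 - $10.50 = $59.50

$59.50


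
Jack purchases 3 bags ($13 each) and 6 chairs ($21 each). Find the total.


Cost of bags:
3 x $13 = $39
Cost of chairs:
6 x $21 = $126
Add both:
$39 + $126 = $165

$165


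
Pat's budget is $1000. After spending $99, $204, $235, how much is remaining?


Add up expenses:
$99 + $204 + $235 = $538
Subtract from budget:
$1000 - $538 = $462

$462


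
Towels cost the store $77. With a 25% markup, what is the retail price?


Calculate the markup amount:
25% of $77 = $19.25
Add to cost:
$77 + $19.25 = $96.25

$96.25


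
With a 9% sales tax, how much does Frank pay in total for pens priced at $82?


Calculate the tax:
9% of $82 = $7.38
Add tax to price:
$82 + $7.38 = $89.38

$89.38


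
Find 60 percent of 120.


Convert percentage to decimal:
60% = 0.6
Multiply:
120 x 0.6 = 72

72


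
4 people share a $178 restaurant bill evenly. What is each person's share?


Total bill: $178
Number of people: 4
Each pays: $178 / 4 = $44.50

$44.50


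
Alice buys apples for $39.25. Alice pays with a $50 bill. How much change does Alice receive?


Start with the amount paid:
$50
Subtract the price:
$50 - $39.25 = $10.75

$10.75


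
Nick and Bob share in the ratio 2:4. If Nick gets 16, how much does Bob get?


Find the multiplier:
16 / 2 = 8
Apply to Bob's share:
4 x 8 = 32

32


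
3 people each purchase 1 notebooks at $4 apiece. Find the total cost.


Cost per person:
1 x $4 = $4
Group total:
3 x $4 = $12

$12


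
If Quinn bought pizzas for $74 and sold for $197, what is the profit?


Selling price = $197
Cost price = $74
Profit = selling price - cost price:
Profit = $197 - $74 = $123

$123


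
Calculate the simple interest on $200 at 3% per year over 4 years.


Use the formula I = P x R x T / 100
P x R x T = 200 x 3 x 4 = 2400
I = 2400 / 100 = $24

$24


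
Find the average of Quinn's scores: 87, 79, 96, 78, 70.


Add the scores:
87 + 79 + 96 + 78 + 70 = 410
Divide by the number of tests:
410 / 5 = 82

82


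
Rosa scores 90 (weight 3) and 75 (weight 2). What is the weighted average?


Weighted sum:
3 x 90 + 2 x 75 = 420
Total weight:
3 + 2 = 5
Weighted average:
420 / 5 = 84

84


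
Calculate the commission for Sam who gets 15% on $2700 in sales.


Convert rate to decimal:
15% = 0.15
Multiply by sales:
$2700 x 0.15 = $405

$405


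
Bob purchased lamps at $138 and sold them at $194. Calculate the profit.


Selling price = $194
Cost price = $138
Profit = selling price - cost price:
Profit = $194 - $138 = $56

$56


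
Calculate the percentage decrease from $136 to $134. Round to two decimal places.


Find the absolute change:
|134 - 136| = 2
Divide by original and multiply by 100:
2 / 136 x 100 = 1.4705...% ≈ 1.47%

1.47%


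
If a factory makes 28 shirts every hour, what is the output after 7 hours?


Production rate: 28 shirts per hour
Time: 7 hours
Total: 28 x 7 = 196 shirts

196 shirts


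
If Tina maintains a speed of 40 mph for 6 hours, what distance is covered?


Use the formula: distance = speed x time
Speed = 40 mph, Time = 6 hours
40 x 6 = 240 miles

240 miles


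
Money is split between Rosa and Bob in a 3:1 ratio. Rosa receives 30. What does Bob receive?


Find the multiplier:
30 / 3 = 10
Apply to Bob's share:
1 x 10 = 10

10


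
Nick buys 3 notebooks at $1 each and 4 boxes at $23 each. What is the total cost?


Cost of notebooks:
3 x $1 = $3
Cost of boxes:
4 x $23 = $92
Add both:
$3 + $92 = $95

$95


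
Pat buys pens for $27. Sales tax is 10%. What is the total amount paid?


Calculate the tax:
10% of $27 = $2.70
Add tax to price:
$27 + $2.70 = $29.70

$29.70


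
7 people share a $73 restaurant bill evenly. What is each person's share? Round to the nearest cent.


Total bill: $73
Number of people: 7
Each pays: $73 / 7 = $10.4285... ≈ $10.43

$10.43


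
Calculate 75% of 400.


Convert percentage to decimal:
75% = 0.75
Multiply:
400 x 0.75 = 300

300


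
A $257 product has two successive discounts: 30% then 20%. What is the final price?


First discount:
30% of $257 = $77.10
Price after first discount:
$257 - $77.10 = $179.90
Second discount:
20% of $179.90 = $35.98
Final price:
$179.90 - $35.98 = $143.92

$143.92


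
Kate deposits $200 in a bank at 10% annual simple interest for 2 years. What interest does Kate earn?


Use the formula I = P x R x T / 100
P x R x T = 200 x 10 x 2 = 4000
I = 4000 / 100 = $40

$40


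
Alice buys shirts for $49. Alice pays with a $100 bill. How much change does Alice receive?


Start with the amount paid:
$100
Subtract the price:
$100 - $49 = $51

$51


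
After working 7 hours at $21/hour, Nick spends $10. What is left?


Calculate earnings:
7 x $21 = $147
Subtract spending:
$147 - $10 = $137

$137


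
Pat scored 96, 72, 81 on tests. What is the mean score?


Add the scores:
96 + 72 + 81 = 249
Divide by the number of tests:
249 / 3 = 83

83


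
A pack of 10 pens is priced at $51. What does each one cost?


Total cost: $51
Number of items: 10
Unit price: $51 / 10 = $5.10

$5.10


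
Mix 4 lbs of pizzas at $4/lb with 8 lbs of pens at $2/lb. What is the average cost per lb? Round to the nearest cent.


Cost of pizzas:
4 x $4 = $16
Cost of pens:
8 x $2 = $16
Total cost: $16 + $16 = $32
Total weight: 12 lbs
Average: $32 / 12 = $2.6666... ≈ $2.67/lb

$2.67/lb


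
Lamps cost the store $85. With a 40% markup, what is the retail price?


Calculate the markup amount:
40% of $85 = $34
Add to cost:
$85 + $34 = $119

$119


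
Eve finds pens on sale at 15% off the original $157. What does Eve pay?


Calculate the discount amount:
15% of $157 = $23.55
Subtract from original:
$157 - $23.55 = $133.45

$133.45


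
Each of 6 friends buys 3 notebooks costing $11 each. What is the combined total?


Cost per person:
3 x $11 = $33
Group total:
6 x $33 = $198

$198


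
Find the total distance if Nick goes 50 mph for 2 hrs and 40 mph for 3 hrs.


Leg 1 distance:
50 x 2 = 100 miles
Leg 2 distance:
40 x 3 = 120 miles
Total distance:
100 + 120 = 220 miles

220 miles


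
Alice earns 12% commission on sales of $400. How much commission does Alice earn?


Convert rate to decimal:
12% = 0.12
Multiply by sales:
$400 x 0.12 = $48

$48


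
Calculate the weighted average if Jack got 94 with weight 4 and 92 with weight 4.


Weighted sum:
4 x 94 + 4 x 92 = 744
Total weight:
4 + 4 = 8
Weighted average:
744 / 8 = 93

93
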